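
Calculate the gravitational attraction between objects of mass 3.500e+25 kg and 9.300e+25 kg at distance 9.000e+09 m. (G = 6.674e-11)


F = G*m1*m2/r^2 = 6.674e-11 * 3.500e+25 * 9.300e+25 / (9.000e+09)^2 = 6.674e-11 * 3.255e+51 / 8.100e+19 = 2.682e+21

2.682e+21 N


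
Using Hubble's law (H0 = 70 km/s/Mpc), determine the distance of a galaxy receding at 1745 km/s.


d = v / H0 = 1745 / 70 = 24.9286

24.9286 Mpc


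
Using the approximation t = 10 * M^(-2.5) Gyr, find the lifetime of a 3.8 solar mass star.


t = 10 * M^(-2.5) = 10 * 3.8^(-2.5) = 0.3553

0.3553 Gyr


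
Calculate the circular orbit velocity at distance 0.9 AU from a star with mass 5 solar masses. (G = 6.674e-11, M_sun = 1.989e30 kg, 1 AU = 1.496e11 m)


v = sqrt(GM/r) = sqrt(6.674e-11 * 9.945e+30 / 1.346e+11) = 70211.531

70211.531 m/s


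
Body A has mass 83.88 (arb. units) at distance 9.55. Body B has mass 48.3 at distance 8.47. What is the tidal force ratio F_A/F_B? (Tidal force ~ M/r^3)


Ratio = (M1/r1^3) / (M2/r2^3) = (83.88/9.55^3) / (48.3/8.47^3) = 1.2116

1.2116


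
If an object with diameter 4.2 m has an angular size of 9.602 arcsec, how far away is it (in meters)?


D = size / theta_rad, theta_rad = 9.602 * pi/(180*3600) = 4.655e-05, D = 90222.0565

90222.0565 m


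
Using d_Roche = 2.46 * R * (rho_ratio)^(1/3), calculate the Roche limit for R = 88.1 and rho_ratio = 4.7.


d_Roche = 2.46 * 88.1 * 4.7^(1/3) = 363.0309

363.0309


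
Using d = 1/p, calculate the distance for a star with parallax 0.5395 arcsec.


d = 1/p = 1/0.5395 = 1.8536

1.8536 pc


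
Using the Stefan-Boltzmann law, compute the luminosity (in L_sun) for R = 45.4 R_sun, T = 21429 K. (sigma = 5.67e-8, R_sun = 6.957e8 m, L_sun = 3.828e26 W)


R = 45.4 * 6.957e8 m = 3.158478e+10 m. L = 4*pi*R^2*sigma*T^4 = 4*pi*(3.158478e+10)^2 * 5.67e-8 * 21429^4 = 1.498843382e+32 W. L/L_sun = 1.498843382e+32 / 3.828e26 = 391547.383

391547.383 L_sun


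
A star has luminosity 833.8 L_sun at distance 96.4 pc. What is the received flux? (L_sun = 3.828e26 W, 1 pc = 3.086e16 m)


F = L / (4*pi*d^2) = 3.192e+29 / (4*pi*(2.975e+18)^2) = 2.870e-09

2.870e-09 W/m^2


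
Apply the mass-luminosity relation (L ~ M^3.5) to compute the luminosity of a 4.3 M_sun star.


L/L_sun = (M/M_sun)^3.5 = 4.3^3.5 = 164.8692

164.8692 L_sun


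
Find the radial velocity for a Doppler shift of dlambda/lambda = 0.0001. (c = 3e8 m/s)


v = (dlambda/lambda) * c = 0.0001 * 3e8 = 30000.0

30000.0 m/s


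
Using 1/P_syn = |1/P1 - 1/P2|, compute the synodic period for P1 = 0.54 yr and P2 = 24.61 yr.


1/P_syn = |1/P1 - 1/P2| = |1/0.54 - 1/24.61| => P_syn = 0.5521

0.5521 years


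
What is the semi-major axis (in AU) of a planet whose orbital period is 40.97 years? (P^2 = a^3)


a = P^(2/3) = 40.97^(2/3) = 11.8844

11.8844 AU


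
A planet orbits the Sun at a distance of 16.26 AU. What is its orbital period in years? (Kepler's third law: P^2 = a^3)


P = a^(3/2) = 16.26^1.5 = 65.5663

65.5663 years


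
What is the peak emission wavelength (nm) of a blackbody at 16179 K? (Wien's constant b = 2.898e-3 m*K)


lam_max = b / T = 2.898e-3 / 16179 = 1.791e-07 m = 179.1211 nm

179.1211 nm


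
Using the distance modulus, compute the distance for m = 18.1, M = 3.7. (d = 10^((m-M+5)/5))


d = 10^((m - M + 5)/5) = 10^((18.1 - 3.7 + 5)/5) = 7585.7758

7585.7758 pc


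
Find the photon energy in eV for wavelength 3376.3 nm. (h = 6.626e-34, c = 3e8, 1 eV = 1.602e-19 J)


E = hc/lambda = 6.626e-34 * 3e8 / 3.376e-06 = 5.888e-20 J = 0.3675 eV

0.3675 eV


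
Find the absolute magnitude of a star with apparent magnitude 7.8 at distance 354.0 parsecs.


M = m - 5*log10(d) + 5 = 7.8 - 5*log10(354.0) + 5 = 0.055

0.055


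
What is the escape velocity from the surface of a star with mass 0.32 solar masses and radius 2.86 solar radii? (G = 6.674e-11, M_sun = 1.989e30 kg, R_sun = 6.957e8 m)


M = 0.32 * 1.989e30 kg = 6.3648e+29 kg; R = 2.86 * 6.957e8 m = 1.989702e+09 m. v_esc = sqrt(2GM/R) = sqrt(2 * 6.674e-11 * 6.3648e+29 / 1.989702e+09) = 206636.2261

206636.2261 m/s


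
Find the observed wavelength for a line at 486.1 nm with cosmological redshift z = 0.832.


lam_obs = lam_emit * (1 + z) = 486.1 * (1 + 0.832) = 890.5352

890.5352 nm


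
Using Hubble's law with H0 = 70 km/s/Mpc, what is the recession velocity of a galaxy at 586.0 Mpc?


v = H0 * d = 70 * 586.0 = 41020.0

41020.0 km/s


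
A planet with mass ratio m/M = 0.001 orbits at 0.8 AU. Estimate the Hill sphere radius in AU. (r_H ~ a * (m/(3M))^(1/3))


r_H = a * (m/3M)^(1/3) = 0.8 * (0.001/3)^(1/3) = 0.0555

0.0555 AU


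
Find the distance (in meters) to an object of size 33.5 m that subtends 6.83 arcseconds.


D = size / theta_rad, theta_rad = 6.83 * pi/(180*3600) = 3.311e-05, D = 1.012e+06

1.012e+06 m


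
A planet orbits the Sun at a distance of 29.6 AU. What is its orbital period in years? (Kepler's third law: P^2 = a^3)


P = a^(3/2) = 29.6^1.5 = 161.0414

161.0414 years


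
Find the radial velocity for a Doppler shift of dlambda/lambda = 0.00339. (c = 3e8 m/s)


v = (dlambda/lambda) * c = 0.00339 * 3e8 = 1.017e+06

1.017e+06 m/s


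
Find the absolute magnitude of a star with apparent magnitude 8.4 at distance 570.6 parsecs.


M = m - 5*log10(d) + 5 = 8.4 - 5*log10(570.6) + 5 = -0.3817

-0.3817


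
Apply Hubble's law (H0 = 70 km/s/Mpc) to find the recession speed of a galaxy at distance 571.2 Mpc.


v = H0 * d = 70 * 571.2 = 39984.0

39984.0 km/s


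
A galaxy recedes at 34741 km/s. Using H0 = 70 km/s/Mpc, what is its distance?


d = v / H0 = 34741 / 70 = 496.3

496.3 Mpc


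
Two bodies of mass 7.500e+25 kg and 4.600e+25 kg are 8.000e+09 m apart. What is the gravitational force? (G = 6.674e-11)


F = G*m1*m2/r^2 = 6.674e-11 * 7.500e+25 * 4.600e+25 / (8.000e+09)^2 = 6.674e-11 * 3.450e+51 / 6.400e+19 = 3.598e+21

3.598e+21 N


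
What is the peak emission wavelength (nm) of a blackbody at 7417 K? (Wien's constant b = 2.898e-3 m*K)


lam_max = b / T = 2.898e-3 / 7417 = 3.907e-07 m = 390.724 nm

390.724 nm


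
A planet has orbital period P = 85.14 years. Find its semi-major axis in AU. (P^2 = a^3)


a = P^(2/3) = 85.14^(2/3) = 19.3533

19.3533 AU


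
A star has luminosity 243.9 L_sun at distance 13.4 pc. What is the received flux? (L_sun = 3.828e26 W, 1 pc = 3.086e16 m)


F = L / (4*pi*d^2) = 9.336e+28 / (4*pi*(4.135e+17)^2) = 4.345e-08

4.345e-08 W/m^2


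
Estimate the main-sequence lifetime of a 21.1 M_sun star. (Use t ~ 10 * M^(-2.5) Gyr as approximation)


t = 10 * M^(-2.5) = 10 * 21.1^(-2.5) = 0.0049

0.0049 Gyr


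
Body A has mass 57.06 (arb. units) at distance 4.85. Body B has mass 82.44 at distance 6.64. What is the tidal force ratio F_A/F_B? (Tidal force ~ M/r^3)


Ratio = (M1/r1^3) / (M2/r2^3) = (57.06/4.85^3) / (82.44/6.64^3) = 1.7761

1.7761


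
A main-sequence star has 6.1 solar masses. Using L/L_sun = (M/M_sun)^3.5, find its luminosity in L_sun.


L/L_sun = (M/M_sun)^3.5 = 6.1^3.5 = 560.6017

560.6017 L_sun


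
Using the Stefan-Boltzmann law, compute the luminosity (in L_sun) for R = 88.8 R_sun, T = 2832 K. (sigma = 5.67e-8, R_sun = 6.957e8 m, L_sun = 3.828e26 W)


R = 88.8 * 6.957e8 m = 6.177816e+10 m. L = 4*pi*R^2*sigma*T^4 = 4*pi*(6.177816e+10)^2 * 5.67e-8 * 2832^4 = 1.749185454e+29 W. L/L_sun = 1.749185454e+29 / 3.828e26 = 456.945

456.945 L_sun


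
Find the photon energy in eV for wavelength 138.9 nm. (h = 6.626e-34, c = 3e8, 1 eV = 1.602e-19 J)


E = hc/lambda = 6.626e-34 * 3e8 / 1.389e-07 = 1.431e-18 J = 8.9332 eV

8.9332 eV


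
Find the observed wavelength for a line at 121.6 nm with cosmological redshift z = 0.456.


lam_obs = lam_emit * (1 + z) = 121.6 * (1 + 0.456) = 177.0496

177.0496 nm


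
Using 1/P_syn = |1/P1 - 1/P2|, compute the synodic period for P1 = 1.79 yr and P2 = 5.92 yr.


1/P_syn = |1/P1 - 1/P2| = |1/1.79 - 1/5.92| => P_syn = 2.5658

2.5658 years


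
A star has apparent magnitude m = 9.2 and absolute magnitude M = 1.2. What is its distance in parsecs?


d = 10^((m - M + 5)/5) = 10^((9.2 - 1.2 + 5)/5) = 398.1072

398.1072 pc


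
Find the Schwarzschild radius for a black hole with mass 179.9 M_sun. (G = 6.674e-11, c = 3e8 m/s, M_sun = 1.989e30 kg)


M = 179.9 * 1.989e30 kg = 3.578211e+32 kg. rs = 2GM/c^2 = 2 * 6.674e-11 * 3.578211e+32 / (3e8)^2 = 530688.4492

530688.4492 m


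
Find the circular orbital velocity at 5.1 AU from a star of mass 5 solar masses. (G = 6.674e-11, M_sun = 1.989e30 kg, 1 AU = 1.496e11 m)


v = sqrt(GM/r) = sqrt(6.674e-11 * 9.945e+30 / 7.630e+11) = 29494.7426

29494.7426 m/s


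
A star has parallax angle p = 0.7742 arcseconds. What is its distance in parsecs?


d = 1/p = 1/0.7742 = 1.2917

1.2917 pc


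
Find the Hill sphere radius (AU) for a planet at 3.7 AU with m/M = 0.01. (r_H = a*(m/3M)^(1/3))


r_H = a * (m/3M)^(1/3) = 3.7 * (0.01/3)^(1/3) = 0.5527

0.5527 AU


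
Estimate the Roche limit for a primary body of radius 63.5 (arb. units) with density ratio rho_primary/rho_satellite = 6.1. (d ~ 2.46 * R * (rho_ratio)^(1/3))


d_Roche = 2.46 * 63.5 * 6.1^(1/3) = 285.4207

285.4207


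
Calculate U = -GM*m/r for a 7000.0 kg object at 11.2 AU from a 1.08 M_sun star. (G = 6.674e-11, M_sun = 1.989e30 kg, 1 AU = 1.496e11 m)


M = 1.08 * 1.989e30 kg = 2.14812e+30 kg; r = 11.2 AU * 1.496e11 m/AU = 1.67552e+12 m. U = -GM*m/r = -(6.674e-11 * 2.14812e+30 * 7000.0) / 1.67552e+12 = -5.990e+11

-5.990e+11 J


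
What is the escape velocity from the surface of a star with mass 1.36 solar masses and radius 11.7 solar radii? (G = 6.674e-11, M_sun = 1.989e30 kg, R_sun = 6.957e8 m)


M = 1.36 * 1.989e30 kg = 2.70504e+30 kg; R = 11.7 * 6.957e8 m = 8.13969e+09 m. v_esc = sqrt(2GM/R) = sqrt(2 * 6.674e-11 * 2.70504e+30 / 8.13969e+09) = 210615.8311

210615.8311 m/s


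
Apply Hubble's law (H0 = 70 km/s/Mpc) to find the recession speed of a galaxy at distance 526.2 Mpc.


v = H0 * d = 70 * 526.2 = 36834.0

36834.0 km/s


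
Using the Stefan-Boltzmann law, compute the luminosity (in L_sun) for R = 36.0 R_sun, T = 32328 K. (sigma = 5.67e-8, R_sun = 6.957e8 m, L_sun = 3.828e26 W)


R = 36.0 * 6.957e8 m = 2.50452e+10 m. L = 4*pi*R^2*sigma*T^4 = 4*pi*(2.50452e+10)^2 * 5.67e-8 * 32328^4 = 4.881544817e+32 W. L/L_sun = 4.881544817e+32 / 3.828e26 = 1.275e+06

1.275e+06 L_sun


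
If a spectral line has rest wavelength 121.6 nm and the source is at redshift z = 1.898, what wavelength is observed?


lam_obs = lam_emit * (1 + z) = 121.6 * (1 + 1.898) = 352.3968

352.3968 nm


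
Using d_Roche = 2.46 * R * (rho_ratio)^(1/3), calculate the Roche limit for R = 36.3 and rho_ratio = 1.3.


d_Roche = 2.46 * 36.3 * 1.3^(1/3) = 97.4592

97.4592


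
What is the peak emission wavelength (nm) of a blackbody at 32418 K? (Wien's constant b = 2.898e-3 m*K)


lam_max = b / T = 2.898e-3 / 32418 = 8.939e-08 m = 89.3948 nm

89.3948 nm


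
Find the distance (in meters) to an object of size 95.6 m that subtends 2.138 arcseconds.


D = size / theta_rad, theta_rad = 2.138 * pi/(180*3600) = 1.037e-05, D = 9.223e+06

9.223e+06 m


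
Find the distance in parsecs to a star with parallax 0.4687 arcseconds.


d = 1/p = 1/0.4687 = 2.1336

2.1336 pc


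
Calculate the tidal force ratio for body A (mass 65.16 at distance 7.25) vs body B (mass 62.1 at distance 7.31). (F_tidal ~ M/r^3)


Ratio = (M1/r1^3) / (M2/r2^3) = (65.16/7.25^3) / (62.1/7.31^3) = 1.0755

1.0755


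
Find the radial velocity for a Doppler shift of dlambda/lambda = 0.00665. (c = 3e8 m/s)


v = (dlambda/lambda) * c = 0.00665 * 3e8 = 1.995e+06

1.995e+06 m/s


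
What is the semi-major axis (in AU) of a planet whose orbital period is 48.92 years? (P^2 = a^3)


a = P^(2/3) = 48.92^(2/3) = 13.3759

13.3759 AU


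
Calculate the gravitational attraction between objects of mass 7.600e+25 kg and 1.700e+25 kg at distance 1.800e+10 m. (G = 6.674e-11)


F = G*m1*m2/r^2 = 6.674e-11 * 7.600e+25 * 1.700e+25 / (1.800e+10)^2 = 6.674e-11 * 1.292e+51 / 3.240e+20 = 2.661e+20

2.661e+20 N


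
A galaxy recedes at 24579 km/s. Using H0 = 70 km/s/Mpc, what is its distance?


d = v / H0 = 24579 / 70 = 351.1286

351.1286 Mpc


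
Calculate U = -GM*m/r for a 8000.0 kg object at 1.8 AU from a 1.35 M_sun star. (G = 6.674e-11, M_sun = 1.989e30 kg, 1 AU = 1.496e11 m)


M = 1.35 * 1.989e30 kg = 2.68515e+30 kg; r = 1.8 AU * 1.496e11 m/AU = 2.6928e+11 m. U = -GM*m/r = -(6.674e-11 * 2.68515e+30 * 8000.0) / 2.6928e+11 = -5.324e+12

-5.324e+12 J


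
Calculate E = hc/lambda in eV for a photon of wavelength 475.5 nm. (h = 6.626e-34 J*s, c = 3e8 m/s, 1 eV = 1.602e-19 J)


E = hc/lambda = 6.626e-34 * 3e8 / 4.755e-07 = 4.180e-19 J = 2.6095 eV

2.6095 eV


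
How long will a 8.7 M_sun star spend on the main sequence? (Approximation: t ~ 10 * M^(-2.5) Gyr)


t = 10 * M^(-2.5) = 10 * 8.7^(-2.5) = 0.0448

0.0448 Gyr


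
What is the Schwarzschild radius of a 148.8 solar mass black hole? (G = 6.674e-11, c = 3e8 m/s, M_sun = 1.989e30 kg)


M = 148.8 * 1.989e30 kg = 2.959632e+32 kg. rs = 2GM/c^2 = 2 * 6.674e-11 * 2.959632e+32 / (3e8)^2 = 438946.3104

438946.3104 m


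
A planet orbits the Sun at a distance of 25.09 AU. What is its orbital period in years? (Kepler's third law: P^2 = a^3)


P = a^(3/2) = 25.09^1.5 = 125.6756

125.6756 years


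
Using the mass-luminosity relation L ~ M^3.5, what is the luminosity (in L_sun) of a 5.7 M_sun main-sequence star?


L/L_sun = (M/M_sun)^3.5 = 5.7^3.5 = 442.1422

442.1422 L_sun


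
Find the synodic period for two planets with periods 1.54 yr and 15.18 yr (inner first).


1/P_syn = |1/P1 - 1/P2| = |1/1.54 - 1/15.18| => P_syn = 1.7139

1.7139 years


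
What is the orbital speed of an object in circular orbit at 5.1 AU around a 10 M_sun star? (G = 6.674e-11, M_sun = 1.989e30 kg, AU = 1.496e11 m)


v = sqrt(GM/r) = sqrt(6.674e-11 * 1.989e+31 / 7.630e+11) = 41711.865

41711.865 m/s


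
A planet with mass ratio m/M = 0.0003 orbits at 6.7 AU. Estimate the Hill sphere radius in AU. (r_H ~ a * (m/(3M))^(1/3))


r_H = a * (m/3M)^(1/3) = 6.7 * (0.0003/3)^(1/3) = 0.311

0.311 AU


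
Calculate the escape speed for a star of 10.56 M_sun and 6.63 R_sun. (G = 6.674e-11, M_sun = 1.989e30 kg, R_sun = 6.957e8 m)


M = 10.56 * 1.989e30 kg = 2.100384e+31 kg; R = 6.63 * 6.957e8 m = 4.612491e+09 m. v_esc = sqrt(2GM/R) = sqrt(2 * 6.674e-11 * 2.100384e+31 / 4.612491e+09) = 779632.0491

779632.0491 m/s


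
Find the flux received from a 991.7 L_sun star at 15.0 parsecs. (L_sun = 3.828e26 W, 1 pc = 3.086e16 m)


F = L / (4*pi*d^2) = 3.796e+29 / (4*pi*(4.629e+17)^2) = 1.410e-07

1.410e-07 W/m^2


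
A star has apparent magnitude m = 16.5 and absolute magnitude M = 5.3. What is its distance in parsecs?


d = 10^((m - M + 5)/5) = 10^((16.5 - 5.3 + 5)/5) = 1737.8008

1737.8008 pc


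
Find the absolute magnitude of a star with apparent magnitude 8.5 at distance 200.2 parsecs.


M = m - 5*log10(d) + 5 = 8.5 - 5*log10(200.2) + 5 = 1.9927

1.9927


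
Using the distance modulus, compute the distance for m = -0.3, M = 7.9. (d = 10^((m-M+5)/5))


d = 10^((m - M + 5)/5) = 10^((-0.3 - 7.9 + 5)/5) = 0.2291

0.2291 pc


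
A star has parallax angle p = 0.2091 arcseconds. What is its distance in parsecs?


d = 1/p = 1/0.2091 = 4.7824

4.7824 pc


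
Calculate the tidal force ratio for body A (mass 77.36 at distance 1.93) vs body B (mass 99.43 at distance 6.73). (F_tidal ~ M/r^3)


Ratio = (M1/r1^3) / (M2/r2^3) = (77.36/1.93^3) / (99.43/6.73^3) = 32.9892

32.9892


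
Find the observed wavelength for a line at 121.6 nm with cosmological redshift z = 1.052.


lam_obs = lam_emit * (1 + z) = 121.6 * (1 + 1.052) = 249.5232

249.5232 nm


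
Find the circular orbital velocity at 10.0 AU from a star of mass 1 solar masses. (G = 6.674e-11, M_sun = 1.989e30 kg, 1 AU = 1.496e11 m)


v = sqrt(GM/r) = sqrt(6.674e-11 * 1.989e+30 / 1.496e+12) = 9419.8654

9419.8654 m/s


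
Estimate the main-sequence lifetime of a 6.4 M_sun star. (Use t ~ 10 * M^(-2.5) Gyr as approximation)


t = 10 * M^(-2.5) = 10 * 6.4^(-2.5) = 0.0965

0.0965 Gyr


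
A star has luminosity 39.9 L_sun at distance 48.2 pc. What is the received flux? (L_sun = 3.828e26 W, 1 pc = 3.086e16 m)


F = L / (4*pi*d^2) = 1.527e+28 / (4*pi*(1.487e+18)^2) = 5.493e-10

5.493e-10 W/m^2


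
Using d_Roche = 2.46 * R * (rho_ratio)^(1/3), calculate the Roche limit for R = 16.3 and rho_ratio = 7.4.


d_Roche = 2.46 * 16.3 * 7.4^(1/3) = 78.1388

78.1388


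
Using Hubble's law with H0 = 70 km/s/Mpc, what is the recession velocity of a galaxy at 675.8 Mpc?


v = H0 * d = 70 * 675.8 = 47306.0

47306.0 km/s


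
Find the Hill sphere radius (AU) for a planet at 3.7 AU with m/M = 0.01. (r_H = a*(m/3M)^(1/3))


r_H = a * (m/3M)^(1/3) = 3.7 * (0.01/3)^(1/3) = 0.5527

0.5527 AU


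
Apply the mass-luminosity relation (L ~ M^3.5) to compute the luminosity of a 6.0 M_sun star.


L/L_sun = (M/M_sun)^3.5 = 6.0^3.5 = 529.0898

529.0898 L_sun


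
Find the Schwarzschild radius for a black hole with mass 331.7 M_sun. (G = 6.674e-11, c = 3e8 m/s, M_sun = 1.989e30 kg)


M = 331.7 * 1.989e30 kg = 6.597513e+32 kg. rs = 2GM/c^2 = 2 * 6.674e-11 * 6.597513e+32 / (3e8)^2 = 978484.4836

978484.4836 m


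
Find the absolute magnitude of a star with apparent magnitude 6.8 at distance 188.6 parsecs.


M = m - 5*log10(d) + 5 = 6.8 - 5*log10(188.6) + 5 = 0.4223

0.4223


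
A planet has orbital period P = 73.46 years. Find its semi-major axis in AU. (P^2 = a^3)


a = P^(2/3) = 73.46^(2/3) = 17.5402

17.5402 AU


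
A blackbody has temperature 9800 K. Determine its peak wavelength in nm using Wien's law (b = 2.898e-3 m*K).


lam_max = b / T = 2.898e-3 / 9800 = 2.957e-07 m = 295.7143 nm

295.7143 nm


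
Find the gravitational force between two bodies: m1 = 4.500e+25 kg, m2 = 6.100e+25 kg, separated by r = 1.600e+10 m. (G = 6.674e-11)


F = G*m1*m2/r^2 = 6.674e-11 * 4.500e+25 * 6.100e+25 / (1.600e+10)^2 = 6.674e-11 * 2.745e+51 / 2.560e+20 = 7.156e+20

7.156e+20 N


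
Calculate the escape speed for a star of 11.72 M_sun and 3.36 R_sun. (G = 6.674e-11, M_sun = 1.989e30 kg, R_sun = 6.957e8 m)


M = 11.72 * 1.989e30 kg = 2.331108e+31 kg; R = 3.36 * 6.957e8 m = 2.337552e+09 m. v_esc = sqrt(2GM/R) = sqrt(2 * 6.674e-11 * 2.331108e+31 / 2.337552e+09) = 1.154e+06

1.154e+06 m/s


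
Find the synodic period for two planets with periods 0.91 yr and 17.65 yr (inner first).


1/P_syn = |1/P1 - 1/P2| = |1/0.91 - 1/17.65| => P_syn = 0.9595

0.9595 years


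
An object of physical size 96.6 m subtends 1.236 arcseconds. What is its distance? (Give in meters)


D = size / theta_rad, theta_rad = 1.236 * pi/(180*3600) = 5.992e-06, D = 1.612e+07

1.612e+07 m


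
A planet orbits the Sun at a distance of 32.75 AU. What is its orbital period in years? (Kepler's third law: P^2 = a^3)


P = a^(3/2) = 32.75^1.5 = 187.4204

187.4204 years


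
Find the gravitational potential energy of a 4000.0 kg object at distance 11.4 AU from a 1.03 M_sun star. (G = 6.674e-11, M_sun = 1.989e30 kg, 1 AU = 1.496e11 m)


M = 1.03 * 1.989e30 kg = 2.04867e+30 kg; r = 11.4 AU * 1.496e11 m/AU = 1.70544e+12 m. U = -GM*m/r = -(6.674e-11 * 2.04867e+30 * 4000.0) / 1.70544e+12 = -3.207e+11

-3.207e+11 J


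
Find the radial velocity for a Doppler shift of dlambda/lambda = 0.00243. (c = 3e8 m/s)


v = (dlambda/lambda) * c = 0.00243 * 3e8 = 729000.0

729000.0 m/s


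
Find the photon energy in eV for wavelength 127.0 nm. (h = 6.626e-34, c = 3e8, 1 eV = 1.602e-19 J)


E = hc/lambda = 6.626e-34 * 3e8 / 1.270e-07 = 1.565e-18 J = 9.7703 eV

9.7703 eV


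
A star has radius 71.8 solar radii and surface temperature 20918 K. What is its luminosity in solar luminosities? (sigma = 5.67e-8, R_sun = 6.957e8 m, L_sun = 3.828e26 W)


R = 71.8 * 6.957e8 m = 4.995126e+10 m. L = 4*pi*R^2*sigma*T^4 = 4*pi*(4.995126e+10)^2 * 5.67e-8 * 20918^4 = 3.403818958e+32 W. L/L_sun = 3.403818958e+32 / 3.828e26 = 889189.9053

889189.9053 L_sun


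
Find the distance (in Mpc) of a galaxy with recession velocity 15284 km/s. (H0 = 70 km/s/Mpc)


d = v / H0 = 15284 / 70 = 218.3429

218.3429 Mpc


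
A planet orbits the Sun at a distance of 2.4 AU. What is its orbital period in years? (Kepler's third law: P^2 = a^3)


P = a^(3/2) = 2.4^1.5 = 3.7181

3.7181 years


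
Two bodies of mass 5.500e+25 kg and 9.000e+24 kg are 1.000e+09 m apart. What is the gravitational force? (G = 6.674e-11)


F = G*m1*m2/r^2 = 6.674e-11 * 5.500e+25 * 9.000e+24 / (1.000e+09)^2 = 6.674e-11 * 4.950e+50 / 1.000e+18 = 3.304e+22

3.304e+22 N


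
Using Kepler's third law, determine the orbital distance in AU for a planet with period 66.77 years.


a = P^(2/3) = 66.77^(2/3) = 16.4584

16.4584 AU


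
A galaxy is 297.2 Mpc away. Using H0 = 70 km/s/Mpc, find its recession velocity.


v = H0 * d = 70 * 297.2 = 20804.0

20804.0 km/s


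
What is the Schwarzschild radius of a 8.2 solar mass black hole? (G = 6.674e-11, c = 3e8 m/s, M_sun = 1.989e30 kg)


M = 8.2 * 1.989e30 kg = 1.63098e+31 kg. rs = 2GM/c^2 = 2 * 6.674e-11 * 1.63098e+31 / (3e8)^2 = 24189.2456

24189.2456 m


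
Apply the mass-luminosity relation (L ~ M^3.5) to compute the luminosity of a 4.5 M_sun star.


L/L_sun = (M/M_sun)^3.5 = 4.5^3.5 = 193.3053

193.3053 L_sun


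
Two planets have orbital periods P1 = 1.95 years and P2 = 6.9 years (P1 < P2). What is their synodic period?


1/P_syn = |1/P1 - 1/P2| = |1/1.95 - 1/6.9| => P_syn = 2.7182

2.7182 years


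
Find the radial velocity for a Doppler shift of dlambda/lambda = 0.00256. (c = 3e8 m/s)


v = (dlambda/lambda) * c = 0.00256 * 3e8 = 768000.0

768000.0 m/s


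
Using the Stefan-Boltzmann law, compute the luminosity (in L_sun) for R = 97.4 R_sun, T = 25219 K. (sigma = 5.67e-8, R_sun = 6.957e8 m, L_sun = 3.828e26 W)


R = 97.4 * 6.957e8 m = 6.776118e+10 m. L = 4*pi*R^2*sigma*T^4 = 4*pi*(6.776118e+10)^2 * 5.67e-8 * 25219^4 = 1.323324308e+33 W. L/L_sun = 1.323324308e+33 / 3.828e26 = 3.457e+06

3.457e+06 L_sun


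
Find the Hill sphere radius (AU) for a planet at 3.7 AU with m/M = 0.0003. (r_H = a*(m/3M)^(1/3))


r_H = a * (m/3M)^(1/3) = 3.7 * (0.0003/3)^(1/3) = 0.1717

0.1717 AU


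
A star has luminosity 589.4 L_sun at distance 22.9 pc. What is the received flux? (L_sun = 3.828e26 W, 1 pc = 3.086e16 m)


F = L / (4*pi*d^2) = 2.256e+29 / (4*pi*(7.067e+17)^2) = 3.595e-08

3.595e-08 W/m^2


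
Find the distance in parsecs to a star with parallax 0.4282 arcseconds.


d = 1/p = 1/0.4282 = 2.3354

2.3354 pc


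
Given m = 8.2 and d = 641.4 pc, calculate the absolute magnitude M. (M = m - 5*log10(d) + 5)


M = m - 5*log10(d) + 5 = 8.2 - 5*log10(641.4) + 5 = -0.8356

-0.8356


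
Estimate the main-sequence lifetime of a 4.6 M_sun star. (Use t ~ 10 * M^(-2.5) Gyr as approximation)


t = 10 * M^(-2.5) = 10 * 4.6^(-2.5) = 0.2203

0.2203 Gyr


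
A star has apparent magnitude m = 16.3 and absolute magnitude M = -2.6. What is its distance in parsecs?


d = 10^((m - M + 5)/5) = 10^((16.3 - -2.6 + 5)/5) = 60255.9586

60255.9586 pc


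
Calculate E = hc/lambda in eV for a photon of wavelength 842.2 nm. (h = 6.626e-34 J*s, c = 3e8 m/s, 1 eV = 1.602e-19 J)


E = hc/lambda = 6.626e-34 * 3e8 / 8.422e-07 = 2.360e-19 J = 1.4733 eV

1.4733 eV


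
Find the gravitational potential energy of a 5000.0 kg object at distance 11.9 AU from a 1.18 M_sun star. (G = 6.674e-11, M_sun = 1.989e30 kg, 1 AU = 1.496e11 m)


M = 1.18 * 1.989e30 kg = 2.34702e+30 kg; r = 11.9 AU * 1.496e11 m/AU = 1.78024e+12 m. U = -GM*m/r = -(6.674e-11 * 2.34702e+30 * 5000.0) / 1.78024e+12 = -4.399e+11

-4.399e+11 J


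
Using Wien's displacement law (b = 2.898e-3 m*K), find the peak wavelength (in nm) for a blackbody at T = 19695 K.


lam_max = b / T = 2.898e-3 / 19695 = 1.471e-07 m = 147.1439 nm

147.1439 nm


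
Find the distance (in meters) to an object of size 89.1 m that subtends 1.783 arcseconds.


D = size / theta_rad, theta_rad = 1.783 * pi/(180*3600) = 8.644e-06, D = 1.031e+07

1.031e+07 m


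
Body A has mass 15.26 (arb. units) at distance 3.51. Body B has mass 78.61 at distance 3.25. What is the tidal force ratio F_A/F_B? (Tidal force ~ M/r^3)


Ratio = (M1/r1^3) / (M2/r2^3) = (15.26/3.51^3) / (78.61/3.25^3) = 0.1541

0.1541


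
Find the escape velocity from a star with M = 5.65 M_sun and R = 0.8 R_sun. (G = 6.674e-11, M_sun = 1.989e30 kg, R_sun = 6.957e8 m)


M = 5.65 * 1.989e30 kg = 1.123785e+31 kg; R = 0.8 * 6.957e8 m = 5.5656e+08 m. v_esc = sqrt(2GM/R) = sqrt(2 * 6.674e-11 * 1.123785e+31 / 5.5656e+08) = 1.642e+06

1.642e+06 m/s


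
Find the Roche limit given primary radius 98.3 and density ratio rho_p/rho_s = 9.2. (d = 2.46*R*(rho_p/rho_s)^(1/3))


d_Roche = 2.46 * 98.3 * 9.2^(1/3) = 506.7004

506.7004


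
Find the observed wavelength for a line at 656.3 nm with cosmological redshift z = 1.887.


lam_obs = lam_emit * (1 + z) = 656.3 * (1 + 1.887) = 1894.7381

1894.7381 nm


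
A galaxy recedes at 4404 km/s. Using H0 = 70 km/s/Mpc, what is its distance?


d = v / H0 = 4404 / 70 = 62.9143

62.9143 Mpc


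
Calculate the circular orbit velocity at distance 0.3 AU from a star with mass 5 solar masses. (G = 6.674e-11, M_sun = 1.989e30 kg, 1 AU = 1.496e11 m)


v = sqrt(GM/r) = sqrt(6.674e-11 * 9.945e+30 / 4.488e+10) = 121609.939

121609.939 m/s


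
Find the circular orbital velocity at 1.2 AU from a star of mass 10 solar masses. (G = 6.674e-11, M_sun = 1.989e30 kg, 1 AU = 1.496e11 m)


v = sqrt(GM/r) = sqrt(6.674e-11 * 1.989e+31 / 1.795e+11) = 85991.2126

85991.2126 m/s


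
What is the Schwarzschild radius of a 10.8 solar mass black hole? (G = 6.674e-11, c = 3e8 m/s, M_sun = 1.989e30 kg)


M = 10.8 * 1.989e30 kg = 2.14812e+31 kg. rs = 2GM/c^2 = 2 * 6.674e-11 * 2.14812e+31 / (3e8)^2 = 31859.0064

31859.0064 m


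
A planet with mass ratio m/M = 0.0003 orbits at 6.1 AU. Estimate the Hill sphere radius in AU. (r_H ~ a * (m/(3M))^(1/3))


r_H = a * (m/3M)^(1/3) = 6.1 * (0.0003/3)^(1/3) = 0.2831

0.2831 AU


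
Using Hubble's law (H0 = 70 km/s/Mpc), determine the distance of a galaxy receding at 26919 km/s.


d = v / H0 = 26919 / 70 = 384.5571

384.5571 Mpc


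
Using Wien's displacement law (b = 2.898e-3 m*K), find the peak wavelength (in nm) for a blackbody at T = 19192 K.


lam_max = b / T = 2.898e-3 / 19192 = 1.510e-07 m = 151.0004 nm

151.0004 nm


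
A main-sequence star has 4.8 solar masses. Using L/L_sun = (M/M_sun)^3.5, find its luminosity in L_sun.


L/L_sun = (M/M_sun)^3.5 = 4.8^3.5 = 242.2949

242.2949 L_sun


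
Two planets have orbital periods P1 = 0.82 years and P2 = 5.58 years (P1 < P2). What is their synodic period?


1/P_syn = |1/P1 - 1/P2| = |1/0.82 - 1/5.58| => P_syn = 0.9613

0.9613 years


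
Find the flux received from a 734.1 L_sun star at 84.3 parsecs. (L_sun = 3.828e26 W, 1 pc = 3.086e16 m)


F = L / (4*pi*d^2) = 2.810e+29 / (4*pi*(2.601e+18)^2) = 3.304e-09

3.304e-09 W/m^2


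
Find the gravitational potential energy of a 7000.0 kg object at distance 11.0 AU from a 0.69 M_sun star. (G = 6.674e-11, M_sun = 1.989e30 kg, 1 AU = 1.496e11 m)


M = 0.69 * 1.989e30 kg = 1.37241e+30 kg; r = 11.0 AU * 1.496e11 m/AU = 1.6456e+12 m. U = -GM*m/r = -(6.674e-11 * 1.37241e+30 * 7000.0) / 1.6456e+12 = -3.896e+11

-3.896e+11 J


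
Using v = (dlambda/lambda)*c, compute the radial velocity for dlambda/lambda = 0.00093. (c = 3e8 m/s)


v = (dlambda/lambda) * c = 0.00093 * 3e8 = 279000.0

279000.0 m/s


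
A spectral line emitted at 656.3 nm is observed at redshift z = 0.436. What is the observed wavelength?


lam_obs = lam_emit * (1 + z) = 656.3 * (1 + 0.436) = 942.4468

942.4468 nm


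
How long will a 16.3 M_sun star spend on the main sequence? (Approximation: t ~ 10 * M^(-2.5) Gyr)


t = 10 * M^(-2.5) = 10 * 16.3^(-2.5) = 0.0093

0.0093 Gyr


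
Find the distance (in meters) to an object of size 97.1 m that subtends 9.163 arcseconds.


D = size / theta_rad, theta_rad = 9.163 * pi/(180*3600) = 4.442e-05, D = 2.186e+06

2.186e+06 m


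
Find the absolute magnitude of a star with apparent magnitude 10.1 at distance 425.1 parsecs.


M = m - 5*log10(d) + 5 = 10.1 - 5*log10(425.1) + 5 = 1.9575

1.9575


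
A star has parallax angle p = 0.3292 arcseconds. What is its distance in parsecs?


d = 1/p = 1/0.3292 = 3.0377

3.0377 pc


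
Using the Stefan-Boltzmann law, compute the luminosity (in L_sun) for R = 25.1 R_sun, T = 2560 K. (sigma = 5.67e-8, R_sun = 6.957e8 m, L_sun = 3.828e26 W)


R = 25.1 * 6.957e8 m = 1.746207e+10 m. L = 4*pi*R^2*sigma*T^4 = 4*pi*(1.746207e+10)^2 * 5.67e-8 * 2560^4 = 9.331344727e+27 W. L/L_sun = 9.331344727e+27 / 3.828e26 = 24.3766

24.3766 L_sun


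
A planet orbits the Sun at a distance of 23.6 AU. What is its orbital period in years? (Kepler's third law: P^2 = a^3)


P = a^(3/2) = 23.6^1.5 = 114.6484

114.6484 years


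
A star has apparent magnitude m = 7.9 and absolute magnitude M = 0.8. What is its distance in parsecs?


d = 10^((m - M + 5)/5) = 10^((7.9 - 0.8 + 5)/5) = 263.0268

263.0268 pc


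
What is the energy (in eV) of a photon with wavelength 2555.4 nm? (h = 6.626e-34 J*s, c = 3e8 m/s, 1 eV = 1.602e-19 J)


E = hc/lambda = 6.626e-34 * 3e8 / 2.555e-06 = 7.779e-20 J = 0.4856 eV

0.4856 eV


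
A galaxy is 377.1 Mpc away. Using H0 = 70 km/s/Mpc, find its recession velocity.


v = H0 * d = 70 * 377.1 = 26397.0

26397.0 km/s


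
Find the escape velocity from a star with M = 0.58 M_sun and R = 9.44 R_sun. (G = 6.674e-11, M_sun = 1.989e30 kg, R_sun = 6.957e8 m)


M = 0.58 * 1.989e30 kg = 1.15362e+30 kg; R = 9.44 * 6.957e8 m = 6.567408e+09 m. v_esc = sqrt(2GM/R) = sqrt(2 * 6.674e-11 * 1.15362e+30 / 6.567408e+09) = 153123.7261

153123.7261 m/s


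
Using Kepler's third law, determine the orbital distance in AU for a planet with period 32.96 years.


a = P^(2/3) = 32.96^(2/3) = 10.28

10.28 AU


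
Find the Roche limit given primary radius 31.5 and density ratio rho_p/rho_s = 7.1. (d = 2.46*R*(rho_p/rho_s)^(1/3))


d_Roche = 2.46 * 31.5 * 7.1^(1/3) = 148.9356

148.9356


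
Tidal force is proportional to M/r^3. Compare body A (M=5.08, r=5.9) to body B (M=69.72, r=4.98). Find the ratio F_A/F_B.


Ratio = (M1/r1^3) / (M2/r2^3) = (5.08/5.9^3) / (69.72/4.98^3) = 0.0438

0.0438


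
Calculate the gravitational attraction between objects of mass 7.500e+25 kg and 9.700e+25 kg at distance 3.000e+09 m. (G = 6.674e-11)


F = G*m1*m2/r^2 = 6.674e-11 * 7.500e+25 * 9.700e+25 / (3.000e+09)^2 = 6.674e-11 * 7.275e+51 / 9.000e+18 = 5.395e+22

5.395e+22 N


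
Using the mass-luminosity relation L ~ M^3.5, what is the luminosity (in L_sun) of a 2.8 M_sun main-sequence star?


L/L_sun = (M/M_sun)^3.5 = 2.8^3.5 = 36.7327

36.7327 L_sun


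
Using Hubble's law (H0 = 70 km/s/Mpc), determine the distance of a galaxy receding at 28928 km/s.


d = v / H0 = 28928 / 70 = 413.2571

413.2571 Mpc


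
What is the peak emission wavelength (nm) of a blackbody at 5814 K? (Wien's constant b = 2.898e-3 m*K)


lam_max = b / T = 2.898e-3 / 5814 = 4.985e-07 m = 498.452 nm

498.452 nm


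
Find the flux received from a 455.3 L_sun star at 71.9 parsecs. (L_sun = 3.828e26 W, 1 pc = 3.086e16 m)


F = L / (4*pi*d^2) = 1.743e+29 / (4*pi*(2.219e+18)^2) = 2.817e-09

2.817e-09 W/m^2


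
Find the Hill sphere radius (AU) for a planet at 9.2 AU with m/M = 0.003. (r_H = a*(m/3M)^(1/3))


r_H = a * (m/3M)^(1/3) = 9.2 * (0.003/3)^(1/3) = 0.92

0.92 AU


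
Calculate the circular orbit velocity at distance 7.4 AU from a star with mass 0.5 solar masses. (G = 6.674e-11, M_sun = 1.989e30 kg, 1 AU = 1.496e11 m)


v = sqrt(GM/r) = sqrt(6.674e-11 * 9.945e+29 / 1.107e+12) = 7743.0816

7743.0816 m/s


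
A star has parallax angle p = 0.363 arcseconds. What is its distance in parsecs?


d = 1/p = 1/0.363 = 2.7548

2.7548 pc


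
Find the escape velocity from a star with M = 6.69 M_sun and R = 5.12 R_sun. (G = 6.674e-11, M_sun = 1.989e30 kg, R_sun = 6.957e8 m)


M = 6.69 * 1.989e30 kg = 1.330641e+31 kg; R = 5.12 * 6.957e8 m = 3.561984e+09 m. v_esc = sqrt(2GM/R) = sqrt(2 * 6.674e-11 * 1.330641e+31 / 3.561984e+09) = 706142.852

706142.852 m/s


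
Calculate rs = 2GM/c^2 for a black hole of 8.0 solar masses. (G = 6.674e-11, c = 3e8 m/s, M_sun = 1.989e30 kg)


M = 8.0 * 1.989e30 kg = 1.5912e+31 kg. rs = 2GM/c^2 = 2 * 6.674e-11 * 1.5912e+31 / (3e8)^2 = 23599.264

23599.264 m


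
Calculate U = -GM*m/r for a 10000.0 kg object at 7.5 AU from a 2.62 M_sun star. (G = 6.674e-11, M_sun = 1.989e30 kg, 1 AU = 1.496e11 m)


M = 2.62 * 1.989e30 kg = 5.21118e+30 kg; r = 7.5 AU * 1.496e11 m/AU = 1.122e+12 m. U = -GM*m/r = -(6.674e-11 * 5.21118e+30 * 10000.0) / 1.122e+12 = -3.100e+12

-3.100e+12 J


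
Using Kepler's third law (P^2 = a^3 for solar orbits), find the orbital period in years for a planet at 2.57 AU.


P = a^(3/2) = 2.57^1.5 = 4.12

4.12 years


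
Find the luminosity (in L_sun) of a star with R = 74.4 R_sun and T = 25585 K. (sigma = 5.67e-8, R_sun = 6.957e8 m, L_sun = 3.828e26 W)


R = 74.4 * 6.957e8 m = 5.176008e+10 m. L = 4*pi*R^2*sigma*T^4 = 4*pi*(5.176008e+10)^2 * 5.67e-8 * 25585^4 = 8.179457232e+32 W. L/L_sun = 8.179457232e+32 / 3.828e26 = 2.137e+06

2.137e+06 L_sun


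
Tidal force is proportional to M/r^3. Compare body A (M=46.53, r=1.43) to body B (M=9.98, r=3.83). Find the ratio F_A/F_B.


Ratio = (M1/r1^3) / (M2/r2^3) = (46.53/1.43^3) / (9.98/3.83^3) = 89.5758

89.5758


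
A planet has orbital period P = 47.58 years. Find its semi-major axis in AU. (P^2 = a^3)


a = P^(2/3) = 47.58^(2/3) = 13.1306

13.1306 AU


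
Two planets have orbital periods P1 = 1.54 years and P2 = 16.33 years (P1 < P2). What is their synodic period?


1/P_syn = |1/P1 - 1/P2| = |1/1.54 - 1/16.33| => P_syn = 1.7004

1.7004 years


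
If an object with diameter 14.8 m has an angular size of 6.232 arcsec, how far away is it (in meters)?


D = size / theta_rad, theta_rad = 6.232 * pi/(180*3600) = 3.021e-05, D = 489845.8171

489845.8171 m


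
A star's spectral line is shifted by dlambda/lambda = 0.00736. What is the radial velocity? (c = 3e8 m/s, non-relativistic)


v = (dlambda/lambda) * c = 0.00736 * 3e8 = 2.208e+06

2.208e+06 m/s


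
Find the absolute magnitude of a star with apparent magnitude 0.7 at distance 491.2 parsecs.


M = m - 5*log10(d) + 5 = 0.7 - 5*log10(491.2) + 5 = -7.7563

-7.7563


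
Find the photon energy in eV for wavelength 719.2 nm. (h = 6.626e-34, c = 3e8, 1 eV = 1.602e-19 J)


E = hc/lambda = 6.626e-34 * 3e8 / 7.192e-07 = 2.764e-19 J = 1.7253 eV

1.7253 eV


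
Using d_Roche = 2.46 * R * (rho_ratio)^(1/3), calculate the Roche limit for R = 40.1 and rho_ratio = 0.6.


d_Roche = 2.46 * 40.1 * 0.6^(1/3) = 83.2013

83.2013


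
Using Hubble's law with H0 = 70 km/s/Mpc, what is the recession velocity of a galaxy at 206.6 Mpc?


v = H0 * d = 70 * 206.6 = 14462.0

14462.0 km/s


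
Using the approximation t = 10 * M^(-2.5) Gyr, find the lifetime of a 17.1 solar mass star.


t = 10 * M^(-2.5) = 10 * 17.1^(-2.5) = 0.0083

0.0083 Gyr


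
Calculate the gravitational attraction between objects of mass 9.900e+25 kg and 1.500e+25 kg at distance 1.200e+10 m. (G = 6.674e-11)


F = G*m1*m2/r^2 = 6.674e-11 * 9.900e+25 * 1.500e+25 / (1.200e+10)^2 = 6.674e-11 * 1.485e+51 / 1.440e+20 = 6.883e+20

6.883e+20 N


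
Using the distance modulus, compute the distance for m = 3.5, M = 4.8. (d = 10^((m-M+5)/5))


d = 10^((m - M + 5)/5) = 10^((3.5 - 4.8 + 5)/5) = 5.4954

5.4954 pc


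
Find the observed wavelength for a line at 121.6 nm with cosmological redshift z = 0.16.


lam_obs = lam_emit * (1 + z) = 121.6 * (1 + 0.16) = 141.056

141.056 nm


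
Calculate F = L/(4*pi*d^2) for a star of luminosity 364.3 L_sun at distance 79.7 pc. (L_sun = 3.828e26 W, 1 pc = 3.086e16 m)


F = L / (4*pi*d^2) = 1.395e+29 / (4*pi*(2.460e+18)^2) = 1.834e-09

1.834e-09 W/m^2


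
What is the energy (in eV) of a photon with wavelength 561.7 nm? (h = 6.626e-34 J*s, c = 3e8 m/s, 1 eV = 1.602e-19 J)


E = hc/lambda = 6.626e-34 * 3e8 / 5.617e-07 = 3.539e-19 J = 2.2091 eV

2.2091 eV


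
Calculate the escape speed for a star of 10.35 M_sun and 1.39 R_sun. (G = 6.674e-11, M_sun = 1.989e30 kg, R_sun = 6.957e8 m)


M = 10.35 * 1.989e30 kg = 2.058615e+31 kg; R = 1.39 * 6.957e8 m = 9.67023e+08 m. v_esc = sqrt(2GM/R) = sqrt(2 * 6.674e-11 * 2.058615e+31 / 9.67023e+08) = 1.686e+06

1.686e+06 m/s


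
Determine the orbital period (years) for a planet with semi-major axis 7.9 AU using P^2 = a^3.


P = a^(3/2) = 7.9^1.5 = 22.2045

22.2045 years


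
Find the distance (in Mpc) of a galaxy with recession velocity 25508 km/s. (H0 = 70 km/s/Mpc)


d = v / H0 = 25508 / 70 = 364.4

364.4 Mpc


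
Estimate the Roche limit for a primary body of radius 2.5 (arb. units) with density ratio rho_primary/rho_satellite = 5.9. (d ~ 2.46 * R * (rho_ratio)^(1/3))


d_Roche = 2.46 * 2.5 * 5.9^(1/3) = 11.1129

11.1129


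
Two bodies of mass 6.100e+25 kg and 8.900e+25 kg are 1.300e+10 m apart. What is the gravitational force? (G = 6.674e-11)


F = G*m1*m2/r^2 = 6.674e-11 * 6.100e+25 * 8.900e+25 / (1.300e+10)^2 = 6.674e-11 * 5.429e+51 / 1.690e+20 = 2.144e+21

2.144e+21 N


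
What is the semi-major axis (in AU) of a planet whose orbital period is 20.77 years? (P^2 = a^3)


a = P^(2/3) = 20.77^(2/3) = 7.556

7.556 AU


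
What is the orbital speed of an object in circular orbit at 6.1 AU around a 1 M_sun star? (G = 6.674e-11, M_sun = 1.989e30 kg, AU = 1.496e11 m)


v = sqrt(GM/r) = sqrt(6.674e-11 * 1.989e+30 / 9.126e+11) = 12060.9017

12060.9017 m/s


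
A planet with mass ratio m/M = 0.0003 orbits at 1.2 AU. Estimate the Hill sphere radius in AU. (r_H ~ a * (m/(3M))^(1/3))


r_H = a * (m/3M)^(1/3) = 1.2 * (0.0003/3)^(1/3) = 0.0557

0.0557 AU


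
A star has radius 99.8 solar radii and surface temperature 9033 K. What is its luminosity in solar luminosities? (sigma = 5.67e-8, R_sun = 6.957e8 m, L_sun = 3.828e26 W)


R = 99.8 * 6.957e8 m = 6.943086e+10 m. L = 4*pi*R^2*sigma*T^4 = 4*pi*(6.943086e+10)^2 * 5.67e-8 * 9033^4 = 2.286788782e+31 W. L/L_sun = 2.286788782e+31 / 3.828e26 = 59738.4739

59738.4739 L_sun


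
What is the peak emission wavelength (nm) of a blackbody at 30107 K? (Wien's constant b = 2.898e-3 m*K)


lam_max = b / T = 2.898e-3 / 30107 = 9.626e-08 m = 96.2567 nm

96.2567 nm


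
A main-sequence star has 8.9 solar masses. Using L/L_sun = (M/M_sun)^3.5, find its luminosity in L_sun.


L/L_sun = (M/M_sun)^3.5 = 8.9^3.5 = 2103.1247

2103.1247 L_sun


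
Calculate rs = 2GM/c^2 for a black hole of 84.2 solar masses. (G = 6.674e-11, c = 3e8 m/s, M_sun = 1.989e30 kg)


M = 84.2 * 1.989e30 kg = 1.674738e+32 kg. rs = 2GM/c^2 = 2 * 6.674e-11 * 1.674738e+32 / (3e8)^2 = 248382.2536

248382.2536 m


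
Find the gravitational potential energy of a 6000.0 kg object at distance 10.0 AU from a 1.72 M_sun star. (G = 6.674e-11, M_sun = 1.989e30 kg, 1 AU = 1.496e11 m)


M = 1.72 * 1.989e30 kg = 3.42108e+30 kg; r = 10.0 AU * 1.496e11 m/AU = 1.496e+12 m. U = -GM*m/r = -(6.674e-11 * 3.42108e+30 * 6000.0) / 1.496e+12 = -9.157e+11

-9.157e+11 J


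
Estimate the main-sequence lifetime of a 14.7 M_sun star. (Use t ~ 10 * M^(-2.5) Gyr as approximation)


t = 10 * M^(-2.5) = 10 * 14.7^(-2.5) = 0.0121

0.0121 Gyr
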